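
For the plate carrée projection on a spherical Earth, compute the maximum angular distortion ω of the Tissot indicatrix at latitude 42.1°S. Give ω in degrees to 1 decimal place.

Plate carrée maps x = Rλ, y = Rφ. The meridian scale is h = 1 and the parallel scale is k = 1/cos φ = sec φ.
At 42.1°: h = 1.000, k = 1.348; principal scales a = 1.348, b = 1.000.
sin(ω/2) = (a − b)/(a + b) = 0.3478/2.348 = 0.1481, so ω = 2 arcsin(0.1481) ≈ 17.0°.

17.0°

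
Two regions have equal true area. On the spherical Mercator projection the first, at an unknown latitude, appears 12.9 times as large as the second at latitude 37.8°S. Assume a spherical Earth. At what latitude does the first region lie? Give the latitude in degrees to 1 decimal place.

On Mercator, (apparent₁)/(apparent₂) = sec²φ₁ / sec²φ₂ when true areas are equal.
cos²φ₂ / cos²φ₁ = 12.9  ⇒  cos φ₁ = cos 37.8° / √12.9 = 0.7902/3.592 = 0.2200.
φ₁ = arccos(0.2200) ≈ 77.3°.

77.3°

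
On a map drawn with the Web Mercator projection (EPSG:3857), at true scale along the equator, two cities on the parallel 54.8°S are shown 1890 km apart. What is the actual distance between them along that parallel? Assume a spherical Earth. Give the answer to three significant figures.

1090 km

Mercator is conformal, so the point scale is isotropic: h = k = sec φ = 1/cos φ.
Along the parallel at 54.8°, map distances are exaggerated by k = sec 54.8° = 1.735.
True distance = 1890 / 1.735 = 1890 × cos 54.8° ≈ 1090 km.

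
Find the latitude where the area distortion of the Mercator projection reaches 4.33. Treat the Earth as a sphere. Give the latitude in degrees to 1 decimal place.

61.3°

Mercator areal scale is sec²φ.
sec²φ = 4.33  ⇒  cos²φ = 0.2309  ⇒  cos φ = 0.4806.
φ = arccos(0.4806) ≈ 61.3°.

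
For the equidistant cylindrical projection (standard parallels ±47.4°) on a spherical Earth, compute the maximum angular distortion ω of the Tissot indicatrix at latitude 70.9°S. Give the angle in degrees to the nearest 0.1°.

The equidistant cylindrical projection with φ₀ = 47.4° has h = 1 (meridians true) and k = cos φ₀ / cos φ along parallels.
At 70.9°: h = 1.000, k = 2.069; principal scales a = 2.069, b = 1.000.
sin(ω/2) = (a − b)/(a + b) = 1.069/3.069 = 0.3482, so ω = 2 arcsin(0.3482) ≈ 40.8°.

40.8°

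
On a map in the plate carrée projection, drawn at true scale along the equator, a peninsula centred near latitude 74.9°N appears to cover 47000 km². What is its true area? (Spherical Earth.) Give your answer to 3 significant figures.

In the plate carrée (x = Rλ, y = Rφ), meridians are true-scale (h = 1) and parallels are stretched by k = sec φ.
Areal scale = h·k = 1 × sec φ; at 74.9°, h = 1.000, k = 3.839, so h·k = 3.839.
True area = apparent / (areal scale) = 47000 / 3.839 ≈ 12200 km².

12200 km²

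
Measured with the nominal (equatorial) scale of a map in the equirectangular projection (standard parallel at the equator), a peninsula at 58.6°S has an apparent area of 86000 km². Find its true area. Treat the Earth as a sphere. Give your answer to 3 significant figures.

For the equirectangular projection with φ₀ = 0 (plate carrée), h = 1 along meridians and k = sec φ along parallels.
Areal scale = h·k = 1 × sec φ; at 58.6°, h = 1.000, k = 1.919, so h·k = 1.919.
True area = apparent / (areal scale) = 86000 / 1.919 ≈ 44800 km².

44800 km²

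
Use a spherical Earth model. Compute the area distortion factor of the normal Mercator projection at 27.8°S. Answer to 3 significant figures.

1.28

For Mercator, h = k = sec φ (a conformal cylindrical projection has a single point scale, 1/cos φ).
Areal scale = k² = sec²φ = 1/cos²(27.8°) = 1/0.8846² = 1.278.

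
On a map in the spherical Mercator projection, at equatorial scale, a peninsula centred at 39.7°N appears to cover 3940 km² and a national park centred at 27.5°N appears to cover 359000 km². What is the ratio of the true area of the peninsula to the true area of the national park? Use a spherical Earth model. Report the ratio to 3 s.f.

0.00826

On Mercator the areal scale is sec²φ, so true area = apparent × cos²φ.
True area of peninsula: 3940 × cos²(39.7°) = 3940 × 0.5920 = 2332 km².
True area of national park: 359000 × cos²(27.5°) = 359000 × 0.7868 = 282500 km².
Ratio = 2332 / 282500 ≈ 0.00826.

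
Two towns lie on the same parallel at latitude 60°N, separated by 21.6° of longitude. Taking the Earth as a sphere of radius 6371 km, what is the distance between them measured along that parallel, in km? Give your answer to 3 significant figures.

Arc length along a parallel = R cos φ · Δλ (with Δλ in radians).
= 6371 × cos 60° × (21.6° × π/180) = 6371 × 0.5000 × 0.3770 ≈ 1200 km.

1200 km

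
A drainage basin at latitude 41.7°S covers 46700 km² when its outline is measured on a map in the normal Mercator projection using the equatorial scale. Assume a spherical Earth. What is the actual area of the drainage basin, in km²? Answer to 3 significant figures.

26000 km²

The Mercator projection is conformal; its linear scale factor is the same in every direction and equals sec φ = 1/cos φ.
Areal scale = k² = sec²φ = 1/cos²(41.7°) = 1/0.7466² = 1.794.
True area = apparent / (areal scale) = 46700 / 1.794 ≈ 26000 km².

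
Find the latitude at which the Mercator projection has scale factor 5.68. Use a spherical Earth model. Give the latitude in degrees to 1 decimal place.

79.9°

Mercator scale is k = sec φ = 1/cos φ.
1/cos φ = 5.68  ⇒  cos φ = 0.1761  ⇒  φ = arccos(0.1761) ≈ 79.9°.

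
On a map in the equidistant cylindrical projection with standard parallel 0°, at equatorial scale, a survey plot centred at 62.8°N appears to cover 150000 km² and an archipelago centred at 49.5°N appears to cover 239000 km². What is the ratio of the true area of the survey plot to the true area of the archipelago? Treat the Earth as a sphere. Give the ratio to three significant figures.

Plate carrée has h = 1 and k = sec φ, giving areal scale sec φ; true area = (apparent area) · cos φ.
True area of survey plot: 150000 × cos(62.8°) = 150000 × 0.4571 = 68560 km².
True area of archipelago: 239000 × cos(49.5°) = 239000 × 0.6494 = 155200 km².
Ratio = 68560 / 155200 ≈ 0.442.

0.442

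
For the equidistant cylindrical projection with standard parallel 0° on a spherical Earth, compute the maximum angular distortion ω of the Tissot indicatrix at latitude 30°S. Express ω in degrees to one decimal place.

In the plate carrée (x = Rλ, y = Rφ), meridians are true-scale (h = 1) and parallels are stretched by k = sec φ.
At 30°: h = 1.000, k = 1.155; principal scales a = 1.155, b = 1.000.
sin(ω/2) = (a − b)/(a + b) = 0.1547/2.155 = 0.07180, so ω = 2 arcsin(0.07180) ≈ 8.2°.

8.2°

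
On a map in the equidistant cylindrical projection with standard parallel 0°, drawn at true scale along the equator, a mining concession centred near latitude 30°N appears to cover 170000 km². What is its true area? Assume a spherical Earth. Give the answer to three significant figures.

147000 km²

For the equirectangular projection with φ₀ = 0 (plate carrée), h = 1 along meridians and k = sec φ along parallels.
Areal scale = h·k = 1 × sec φ; at 30°, h = 1.000, k = 1.155, so h·k = 1.155.
True area = apparent / (areal scale) = 170000 / 1.155 ≈ 147000 km².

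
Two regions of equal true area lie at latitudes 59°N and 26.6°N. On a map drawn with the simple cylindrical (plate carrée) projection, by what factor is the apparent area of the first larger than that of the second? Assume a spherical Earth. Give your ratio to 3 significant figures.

For the equirectangular projection with φ₀ = 0 (plate carrée), h = 1 along meridians and k = sec φ along parallels.
Areal scale at 59°: h·k = 1.000 × 1.942 = 1.942.
Areal scale at 26.6°: h·k = 1.000 × 1.118 = 1.118.
Ratio = 1.942/1.118 ≈ 1.74.

1.74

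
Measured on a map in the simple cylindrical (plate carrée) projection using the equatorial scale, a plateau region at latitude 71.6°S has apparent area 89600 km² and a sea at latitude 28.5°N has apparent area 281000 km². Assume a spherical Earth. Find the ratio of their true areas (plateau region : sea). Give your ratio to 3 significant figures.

0.115

On the plate carrée, areal scale = h·k = 1 × sec φ, so true area = apparent × cos φ.
True area of plateau region: 89600 × cos(71.6°) = 89600 × 0.3156 = 28280 km².
True area of sea: 281000 × cos(28.5°) = 281000 × 0.8788 = 246900 km².
Ratio = 28280 / 246900 ≈ 0.115.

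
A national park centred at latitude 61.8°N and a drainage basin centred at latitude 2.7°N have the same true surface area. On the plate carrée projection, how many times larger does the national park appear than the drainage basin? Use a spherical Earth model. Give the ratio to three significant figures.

2.11

In the plate carrée (x = Rλ, y = Rφ), meridians are true-scale (h = 1) and parallels are stretched by k = sec φ.
Areal scale at 61.8°: h·k = 1.000 × 2.116 = 2.116.
Areal scale at 2.7°: h·k = 1.000 × 1.001 = 1.001.
Ratio = 2.116/1.001 ≈ 2.11.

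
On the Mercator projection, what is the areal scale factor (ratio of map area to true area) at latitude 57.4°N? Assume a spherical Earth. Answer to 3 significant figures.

The Mercator projection is conformal; its linear scale factor is the same in every direction and equals sec φ = 1/cos φ.
Areal scale = k² = sec²φ = 1/cos²(57.4°) = 1/0.5388² = 3.445.

3.45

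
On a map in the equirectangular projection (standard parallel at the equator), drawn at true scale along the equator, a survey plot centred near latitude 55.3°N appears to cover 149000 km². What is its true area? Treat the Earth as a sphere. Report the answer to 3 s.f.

For the equirectangular projection with φ₀ = 0 (plate carrée), h = 1 along meridians and k = sec φ along parallels.
Areal scale = h·k = 1 × sec φ; at 55.3°, h = 1.000, k = 1.757, so h·k = 1.757.
True area = apparent / (areal scale) = 149000 / 1.757 ≈ 84800 km².

84800 km²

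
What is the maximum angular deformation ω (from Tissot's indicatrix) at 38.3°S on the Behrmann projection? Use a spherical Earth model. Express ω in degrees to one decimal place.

11.3°

Behrmann is a cylindrical equal-area projection with standard parallels at ±30°. For cylindrical equal-area with standard parallel φ₀, h = cos φ / cos φ₀ and k = cos φ₀ / cos φ, so h·k = 1.
At 38.3°: h = 0.9062, k = 1.104; principal scales a = 1.104, b = 0.9062.
sin(ω/2) = (a − b)/(a + b) = 0.1973/2.010 = 0.09820, so ω = 2 arcsin(0.09820) ≈ 11.3°.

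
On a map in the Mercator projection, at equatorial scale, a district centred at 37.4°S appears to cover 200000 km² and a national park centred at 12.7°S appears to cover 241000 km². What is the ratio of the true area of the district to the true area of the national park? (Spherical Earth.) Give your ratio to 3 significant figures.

Mercator's areal exaggeration is sec²φ; hence true area = (apparent area) · cos²φ.
True area of district: 200000 × cos²(37.4°) = 200000 × 0.6311 = 126200 km².
True area of national park: 241000 × cos²(12.7°) = 241000 × 0.9517 = 229400 km².
Ratio = 126200 / 229400 ≈ 0.550.

0.550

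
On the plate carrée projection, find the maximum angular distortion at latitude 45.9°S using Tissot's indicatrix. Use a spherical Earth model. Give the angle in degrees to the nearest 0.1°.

Plate carrée maps x = Rλ, y = Rφ. The meridian scale is h = 1 and the parallel scale is k = 1/cos φ = sec φ.
At 45.9°: h = 1.000, k = 1.437; principal scales a = 1.437, b = 1.000.
sin(ω/2) = (a − b)/(a + b) = 0.4370/2.437 = 0.1793, so ω = 2 arcsin(0.1793) ≈ 20.7°.

20.7°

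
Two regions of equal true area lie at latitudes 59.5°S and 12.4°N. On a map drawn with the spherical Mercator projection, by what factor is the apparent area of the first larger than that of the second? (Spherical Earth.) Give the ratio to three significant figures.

3.70

Mercator is conformal with k = sec φ, so areal scale = k² = sec²φ.
At 59.5°: sec²(59.5°) = 1/0.5075² = 3.882.
At 12.4°: sec²(12.4°) = 1/0.9767² = 1.048.
Ratio = 3.882/1.048 = cos²(12.4°)/cos²(59.5°) ≈ 3.70.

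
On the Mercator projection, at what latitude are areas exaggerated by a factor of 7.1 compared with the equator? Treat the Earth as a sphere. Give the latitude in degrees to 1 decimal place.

Mercator areal scale is sec²φ.
sec²φ = 7.1  ⇒  cos²φ = 0.1408  ⇒  cos φ = 0.3753.
φ = arccos(0.3753) ≈ 68.0°.

68.0°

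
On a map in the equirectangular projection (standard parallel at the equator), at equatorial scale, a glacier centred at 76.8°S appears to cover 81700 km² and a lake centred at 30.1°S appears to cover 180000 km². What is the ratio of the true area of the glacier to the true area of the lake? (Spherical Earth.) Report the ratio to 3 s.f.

0.120

Plate carrée has h = 1 and k = sec φ, giving areal scale sec φ; true area = (apparent area) · cos φ.
True area of glacier: 81700 × cos(76.8°) = 81700 × 0.2284 = 18660 km².
True area of lake: 180000 × cos(30.1°) = 180000 × 0.8652 = 155700 km².
Ratio = 18660 / 155700 ≈ 0.120.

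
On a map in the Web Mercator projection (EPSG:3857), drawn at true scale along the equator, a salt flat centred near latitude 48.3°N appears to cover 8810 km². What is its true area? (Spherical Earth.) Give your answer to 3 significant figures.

For Mercator, h = k = sec φ (a conformal cylindrical projection has a single point scale, 1/cos φ).
Areal scale = k² = sec²φ = 1/cos²(48.3°) = 1/0.6652² = 2.260.
True area = apparent / (areal scale) = 8810 / 2.260 ≈ 3900 km².

3900 km²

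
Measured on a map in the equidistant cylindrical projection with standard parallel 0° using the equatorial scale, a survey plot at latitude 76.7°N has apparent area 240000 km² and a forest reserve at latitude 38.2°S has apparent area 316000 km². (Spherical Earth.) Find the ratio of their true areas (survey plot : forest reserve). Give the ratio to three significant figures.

0.222

Plate carrée has h = 1 and k = sec φ, giving areal scale sec φ; true area = (apparent area) · cos φ.
True area of survey plot: 240000 × cos(76.7°) = 240000 × 0.2300 = 55210 km².
True area of forest reserve: 316000 × cos(38.2°) = 316000 × 0.7859 = 248300 km².
Ratio = 55210 / 248300 ≈ 0.222.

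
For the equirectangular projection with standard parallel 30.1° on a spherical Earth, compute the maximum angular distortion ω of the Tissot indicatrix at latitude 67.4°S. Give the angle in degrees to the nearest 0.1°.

45.3°

The equidistant cylindrical projection with φ₀ = 30.1° has h = 1 (meridians true) and k = cos φ₀ / cos φ along parallels.
At 67.4°: h = 1.000, k = 2.251; principal scales a = 2.251, b = 1.000.
sin(ω/2) = (a − b)/(a + b) = 1.251/3.251 = 0.3849, so ω = 2 arcsin(0.3849) ≈ 45.3°.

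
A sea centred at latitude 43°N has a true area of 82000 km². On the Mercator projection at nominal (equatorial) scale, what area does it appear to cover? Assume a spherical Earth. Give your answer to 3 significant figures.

153000 km²

Mercator is conformal, so the point scale is isotropic: h = k = sec φ = 1/cos φ.
Areal scale = k² = sec²φ = 1/cos²(43°) = 1/0.7314² = 1.870.
Apparent area = 82000 × 1.870 ≈ 153000 km².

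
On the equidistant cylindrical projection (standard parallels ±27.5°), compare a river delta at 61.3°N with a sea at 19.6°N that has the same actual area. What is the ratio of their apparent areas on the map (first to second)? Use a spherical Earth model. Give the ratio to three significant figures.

1.96

The equidistant cylindrical projection with φ₀ = 27.5° has h = 1 (meridians true) and k = cos φ₀ / cos φ along parallels.
Areal scale at 61.3°: h·k = 1.000 × 1.847 = 1.847.
Areal scale at 19.6°: h·k = 1.000 × 0.9416 = 0.9416.
Ratio = 1.847/0.9416 ≈ 1.96.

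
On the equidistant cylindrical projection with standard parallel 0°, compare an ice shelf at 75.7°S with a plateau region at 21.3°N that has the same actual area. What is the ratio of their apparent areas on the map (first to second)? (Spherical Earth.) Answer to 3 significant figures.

3.77

For the equirectangular projection with φ₀ = 0 (plate carrée), h = 1 along meridians and k = sec φ along parallels.
Areal scale at 75.7°: h·k = 1.000 × 4.049 = 4.049.
Areal scale at 21.3°: h·k = 1.000 × 1.073 = 1.073.
Ratio = 4.049/1.073 ≈ 3.77.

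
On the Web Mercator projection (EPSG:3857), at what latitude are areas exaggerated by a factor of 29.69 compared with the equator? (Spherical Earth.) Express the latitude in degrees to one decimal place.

79.4°

Mercator areal scale is sec²φ.
sec²φ = 29.69  ⇒  cos²φ = 0.03368  ⇒  cos φ = 0.1835.
φ = arccos(0.1835) ≈ 79.4°.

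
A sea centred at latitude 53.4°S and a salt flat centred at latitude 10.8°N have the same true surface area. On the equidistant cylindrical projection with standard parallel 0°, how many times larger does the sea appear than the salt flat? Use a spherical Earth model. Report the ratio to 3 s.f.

For the equirectangular projection with φ₀ = 0 (plate carrée), h = 1 along meridians and k = sec φ along parallels.
Areal scale at 53.4°: h·k = 1.000 × 1.677 = 1.677.
Areal scale at 10.8°: h·k = 1.000 × 1.018 = 1.018.
Ratio = 1.677/1.018 ≈ 1.65.

1.65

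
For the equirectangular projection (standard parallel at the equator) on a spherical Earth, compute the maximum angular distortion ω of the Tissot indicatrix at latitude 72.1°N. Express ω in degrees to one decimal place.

64.0°

In the plate carrée (x = Rλ, y = Rφ), meridians are true-scale (h = 1) and parallels are stretched by k = sec φ.
At 72.1°: h = 1.000, k = 3.254; principal scales a = 3.254, b = 1.000.
sin(ω/2) = (a − b)/(a + b) = 2.254/4.254 = 0.5298, so ω = 2 arcsin(0.5298) ≈ 64.0°.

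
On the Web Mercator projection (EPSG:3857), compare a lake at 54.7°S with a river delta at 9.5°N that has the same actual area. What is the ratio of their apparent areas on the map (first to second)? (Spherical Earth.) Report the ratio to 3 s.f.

2.91

Mercator areal scale is sec²φ.
At 54.7°: sec²(54.7°) = 1/0.5779² = 2.995.
At 9.5°: sec²(9.5°) = 1/0.9863² = 1.028.
Ratio = 2.995/1.028 = cos²(9.5°)/cos²(54.7°) ≈ 2.91.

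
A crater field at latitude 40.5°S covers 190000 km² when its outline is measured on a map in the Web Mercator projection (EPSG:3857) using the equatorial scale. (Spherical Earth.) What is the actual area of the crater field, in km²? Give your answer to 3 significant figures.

110000 km²

The Mercator projection is conformal; its linear scale factor is the same in every direction and equals sec φ = 1/cos φ.
Areal scale = k² = sec²φ = 1/cos²(40.5°) = 1/0.7604² = 1.729.
True area = apparent / (areal scale) = 190000 / 1.729 ≈ 110000 km².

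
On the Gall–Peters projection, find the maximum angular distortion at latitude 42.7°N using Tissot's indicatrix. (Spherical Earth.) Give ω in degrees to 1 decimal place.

4.4°

The Gall–Peters projection is cylindrical equal-area with φ₀ = 45°. Cylindrical equal-area (φ₀ = 45°): h = cos φ / cos 45° along meridians, k = cos 45° / cos φ along parallels; h·k = 1.
At 42.7°: h = 1.039, k = 0.9622; principal scales a = 1.039, b = 0.9622.
sin(ω/2) = (a − b)/(a + b) = 0.07716/2.001 = 0.03855, so ω = 2 arcsin(0.03855) ≈ 4.4°.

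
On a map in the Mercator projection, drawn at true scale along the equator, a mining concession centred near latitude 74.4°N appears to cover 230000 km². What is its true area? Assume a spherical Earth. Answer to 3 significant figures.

The Mercator projection is conformal; its linear scale factor is the same in every direction and equals sec φ = 1/cos φ.
Areal scale = k² = sec²φ = 1/cos²(74.4°) = 1/0.2689² = 13.83.
True area = apparent / (areal scale) = 230000 / 13.83 ≈ 16600 km².

16600 km²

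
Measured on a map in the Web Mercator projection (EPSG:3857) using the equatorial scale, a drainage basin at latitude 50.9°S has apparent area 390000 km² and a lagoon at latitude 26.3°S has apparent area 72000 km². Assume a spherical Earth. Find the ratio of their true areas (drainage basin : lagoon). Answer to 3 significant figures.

Since Mercator area scale is 1/cos²φ, the true area equals the apparent area multiplied by cos²φ.
True area of drainage basin: 390000 × cos²(50.9°) = 390000 × 0.3978 = 155100 km².
True area of lagoon: 72000 × cos²(26.3°) = 72000 × 0.8037 = 57870 km².
Ratio = 155100 / 57870 ≈ 2.68.

2.68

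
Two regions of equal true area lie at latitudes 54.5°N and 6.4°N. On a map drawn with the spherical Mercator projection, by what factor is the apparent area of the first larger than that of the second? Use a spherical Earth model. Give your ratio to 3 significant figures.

Mercator areal scale is sec²φ.
At 54.5°: sec²(54.5°) = 1/0.5807² = 2.965.
At 6.4°: sec²(6.4°) = 1/0.9938² = 1.013.
Ratio = 2.965/1.013 = cos²(6.4°)/cos²(54.5°) ≈ 2.93.

2.93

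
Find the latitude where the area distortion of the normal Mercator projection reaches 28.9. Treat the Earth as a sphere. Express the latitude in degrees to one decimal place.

Mercator areal scale is sec²φ.
sec²φ = 28.9  ⇒  cos²φ = 0.03460  ⇒  cos φ = 0.1860.
φ = arccos(0.1860) ≈ 79.3°.

79.3°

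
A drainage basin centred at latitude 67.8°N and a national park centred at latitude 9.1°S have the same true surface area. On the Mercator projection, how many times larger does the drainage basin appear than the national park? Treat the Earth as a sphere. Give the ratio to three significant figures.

Mercator is conformal with k = sec φ, so areal scale = k² = sec²φ.
At 67.8°: sec²(67.8°) = 1/0.3778² = 7.005.
At 9.1°: sec²(9.1°) = 1/0.9874² = 1.026.
Ratio = 7.005/1.026 = cos²(9.1°)/cos²(67.8°) ≈ 6.83.

6.83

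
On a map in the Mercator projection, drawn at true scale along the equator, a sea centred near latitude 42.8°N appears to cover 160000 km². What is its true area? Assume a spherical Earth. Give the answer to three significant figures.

The Mercator projection is conformal; its linear scale factor is the same in every direction and equals sec φ = 1/cos φ.
Areal scale = k² = sec²φ = 1/cos²(42.8°) = 1/0.7337² = 1.857.
True area = apparent / (areal scale) = 160000 / 1.857 ≈ 86100 km².

86100 km²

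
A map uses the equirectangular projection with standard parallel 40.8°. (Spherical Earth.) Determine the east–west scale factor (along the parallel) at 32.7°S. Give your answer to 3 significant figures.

0.900

The equidistant cylindrical projection with φ₀ = 40.8° has h = 1 (meridians true) and k = cos φ₀ / cos φ along parallels.
k = cos 40.8° / cos 32.7° = 0.7570/0.8415 = 0.8996.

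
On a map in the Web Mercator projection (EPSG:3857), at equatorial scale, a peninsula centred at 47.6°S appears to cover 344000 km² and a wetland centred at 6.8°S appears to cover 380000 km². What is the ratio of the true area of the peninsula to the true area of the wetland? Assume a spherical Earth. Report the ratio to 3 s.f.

0.417

Since Mercator area scale is 1/cos²φ, the true area equals the apparent area multiplied by cos²φ.
True area of peninsula: 344000 × cos²(47.6°) = 344000 × 0.4547 = 156400 km².
True area of wetland: 380000 × cos²(6.8°) = 380000 × 0.9860 = 374700 km².
Ratio = 156400 / 374700 ≈ 0.417.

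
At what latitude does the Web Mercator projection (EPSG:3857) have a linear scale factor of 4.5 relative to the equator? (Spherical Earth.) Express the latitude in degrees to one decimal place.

Mercator scale is k = sec φ = 1/cos φ.
1/cos φ = 4.5  ⇒  cos φ = 0.2222  ⇒  φ = arccos(0.2222) ≈ 77.2°.

77.2°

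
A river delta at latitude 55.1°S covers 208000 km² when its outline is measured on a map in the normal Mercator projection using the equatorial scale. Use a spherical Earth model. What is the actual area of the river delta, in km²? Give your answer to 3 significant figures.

68100 km²

The Mercator projection is conformal; its linear scale factor is the same in every direction and equals sec φ = 1/cos φ.
Areal scale = k² = sec²φ = 1/cos²(55.1°) = 1/0.5721² = 3.055.
True area = apparent / (areal scale) = 208000 / 3.055 ≈ 68100 km².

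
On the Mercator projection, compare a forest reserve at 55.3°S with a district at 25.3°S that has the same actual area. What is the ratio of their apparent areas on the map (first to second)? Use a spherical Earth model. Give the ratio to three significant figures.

2.52

Mercator is conformal with k = sec φ, so areal scale = k² = sec²φ.
At 55.3°: sec²(55.3°) = 1/0.5693² = 3.086.
At 25.3°: sec²(25.3°) = 1/0.9041² = 1.223.
Ratio = 3.086/1.223 = cos²(25.3°)/cos²(55.3°) ≈ 2.52.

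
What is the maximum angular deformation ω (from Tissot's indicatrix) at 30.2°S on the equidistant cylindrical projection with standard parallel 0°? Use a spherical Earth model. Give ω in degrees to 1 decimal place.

Plate carrée maps x = Rλ, y = Rφ. The meridian scale is h = 1 and the parallel scale is k = 1/cos φ = sec φ.
At 30.2°: h = 1.000, k = 1.157; principal scales a = 1.157, b = 1.000.
sin(ω/2) = (a − b)/(a + b) = 0.1570/2.157 = 0.07280, so ω = 2 arcsin(0.07280) ≈ 8.4°.

8.4°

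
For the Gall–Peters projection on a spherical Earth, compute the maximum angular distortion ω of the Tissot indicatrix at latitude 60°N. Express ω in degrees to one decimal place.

38.9°

Gall–Peters is a cylindrical equal-area projection with standard parallels at ±45°. A cylindrical equal-area projection with standard parallel φ₀ has meridian scale h = cos φ / cos φ₀ and parallel scale k = cos φ₀ / cos φ (so areas are preserved, h·k = 1).
At 60°: h = 0.7071, k = 1.414; principal scales a = 1.414, b = 0.7071.
sin(ω/2) = (a − b)/(a + b) = 0.7071/2.121 = 0.3333, so ω = 2 arcsin(0.3333) ≈ 38.9°.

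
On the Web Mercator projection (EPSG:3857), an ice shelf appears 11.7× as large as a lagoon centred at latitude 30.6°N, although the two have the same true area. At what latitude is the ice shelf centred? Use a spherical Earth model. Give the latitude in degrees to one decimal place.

For equal true areas on Mercator, apparent areas scale as sec²φ, so the ratio is cos²φ₂ / cos²φ₁.
cos²φ₂ / cos²φ₁ = 11.7  ⇒  cos φ₁ = cos 30.6° / √11.7 = 0.8607/3.421 = 0.2516.
φ₁ = arccos(0.2516) ≈ 75.4°.

75.4°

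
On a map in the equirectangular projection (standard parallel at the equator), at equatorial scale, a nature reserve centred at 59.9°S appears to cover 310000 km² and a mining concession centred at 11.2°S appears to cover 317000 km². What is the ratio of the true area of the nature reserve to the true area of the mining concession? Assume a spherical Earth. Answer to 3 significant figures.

0.500

On the plate carrée, areal scale = h·k = 1 × sec φ, so true area = apparent × cos φ.
True area of nature reserve: 310000 × cos(59.9°) = 310000 × 0.5015 = 155500 km².
True area of mining concession: 317000 × cos(11.2°) = 317000 × 0.9810 = 311000 km².
Ratio = 155500 / 311000 ≈ 0.500.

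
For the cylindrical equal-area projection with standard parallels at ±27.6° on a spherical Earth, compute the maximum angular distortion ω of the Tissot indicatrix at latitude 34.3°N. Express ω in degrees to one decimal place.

8.0°

Cylindrical equal-area (φ₀ = 27.6°): h = cos φ / cos 27.6° along meridians, k = cos 27.6° / cos φ along parallels; h·k = 1.
At 34.3°: h = 0.9322, k = 1.073; principal scales a = 1.073, b = 0.9322.
sin(ω/2) = (a − b)/(a + b) = 0.1406/2.005 = 0.07012, so ω = 2 arcsin(0.07012) ≈ 8.0°.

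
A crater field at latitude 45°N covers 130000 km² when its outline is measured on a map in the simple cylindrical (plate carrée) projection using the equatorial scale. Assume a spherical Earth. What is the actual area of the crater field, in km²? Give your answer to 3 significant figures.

91900 km²

For the equirectangular projection with φ₀ = 0 (plate carrée), h = 1 along meridians and k = sec φ along parallels.
Areal scale = h·k = 1 × sec φ; at 45°, h = 1.000, k = 1.414, so h·k = 1.414.
True area = apparent / (areal scale) = 130000 / 1.414 ≈ 91900 km².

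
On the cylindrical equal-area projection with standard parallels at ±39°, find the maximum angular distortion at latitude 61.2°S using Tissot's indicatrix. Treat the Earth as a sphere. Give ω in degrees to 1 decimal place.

52.8°

For cylindrical equal-area with standard parallel φ₀, h = cos φ / cos φ₀ and k = cos φ₀ / cos φ, so h·k = 1.
At 61.2°: h = 0.6199, k = 1.613; principal scales a = 1.613, b = 0.6199.
sin(ω/2) = (a − b)/(a + b) = 0.9933/2.233 = 0.4448, so ω = 2 arcsin(0.4448) ≈ 52.8°.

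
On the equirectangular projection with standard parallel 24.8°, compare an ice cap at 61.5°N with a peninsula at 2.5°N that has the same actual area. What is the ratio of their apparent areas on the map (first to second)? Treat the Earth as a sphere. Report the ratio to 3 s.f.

2.09

In the equirectangular projection with standard parallel φ₀ = 24.8° (x = Rλ cos φ₀, y = Rφ), meridians are true-scale (h = 1) and the parallel scale is k = cos φ₀ / cos φ.
Areal scale at 61.5°: h·k = 1.000 × 1.902 = 1.902.
Areal scale at 2.5°: h·k = 1.000 × 0.9086 = 0.9086.
Ratio = 1.902/0.9086 ≈ 2.09.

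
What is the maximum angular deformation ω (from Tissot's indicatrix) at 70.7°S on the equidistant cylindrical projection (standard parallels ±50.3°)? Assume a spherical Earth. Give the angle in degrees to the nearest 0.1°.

37.1°

With standard parallel φ₀ = 50.3°, the equirectangular projection gives x = Rλ cos φ₀, y = Rφ, so h = 1 and k = cos 50.3° / cos φ.
At 70.7°: h = 1.000, k = 1.933; principal scales a = 1.933, b = 1.000.
sin(ω/2) = (a − b)/(a + b) = 0.9326/2.933 = 0.3180, so ω = 2 arcsin(0.3180) ≈ 37.1°.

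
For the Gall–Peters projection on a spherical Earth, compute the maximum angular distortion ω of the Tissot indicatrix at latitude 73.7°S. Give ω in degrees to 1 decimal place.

The Gall–Peters projection is cylindrical equal-area with φ₀ = 45°. Cylindrical equal-area (φ₀ = 45°): h = cos φ / cos 45° along meridians, k = cos 45° / cos φ along parallels; h·k = 1.
At 73.7°: h = 0.3969, k = 2.519; principal scales a = 2.519, b = 0.3969.
sin(ω/2) = (a − b)/(a + b) = 2.122/2.916 = 0.7278, so ω = 2 arcsin(0.7278) ≈ 93.4°.

93.4°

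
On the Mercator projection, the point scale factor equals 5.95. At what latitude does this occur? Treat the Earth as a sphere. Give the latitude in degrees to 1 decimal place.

80.3°

Mercator scale is k = sec φ = 1/cos φ.
1/cos φ = 5.95  ⇒  cos φ = 0.1681  ⇒  φ = arccos(0.1681) ≈ 80.3°.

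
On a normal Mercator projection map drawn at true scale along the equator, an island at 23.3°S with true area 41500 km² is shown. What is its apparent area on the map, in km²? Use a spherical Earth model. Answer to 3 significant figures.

For Mercator, h = k = sec φ (a conformal cylindrical projection has a single point scale, 1/cos φ).
Areal scale = k² = sec²φ = 1/cos²(23.3°) = 1/0.9184² = 1.185.
Apparent area = 41500 × 1.185 ≈ 49200 km².

49200 km²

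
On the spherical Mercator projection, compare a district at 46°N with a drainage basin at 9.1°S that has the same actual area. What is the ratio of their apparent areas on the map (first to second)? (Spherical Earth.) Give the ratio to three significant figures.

2.02

Mercator is conformal with k = sec φ, so areal scale = k² = sec²φ.
At 46°: sec²(46°) = 1/0.6947² = 2.072.
At 9.1°: sec²(9.1°) = 1/0.9874² = 1.026.
Ratio = 2.072/1.026 = cos²(9.1°)/cos²(46°) ≈ 2.02.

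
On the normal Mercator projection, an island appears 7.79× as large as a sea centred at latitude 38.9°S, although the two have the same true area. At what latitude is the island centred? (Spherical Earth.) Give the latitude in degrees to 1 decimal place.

For equal true areas on Mercator, apparent areas scale as sec²φ, so the ratio is cos²φ₂ / cos²φ₁.
cos²φ₂ / cos²φ₁ = 7.79  ⇒  cos φ₁ = cos 38.9° / √7.79 = 0.7782/2.791 = 0.2788.
φ₁ = arccos(0.2788) ≈ 73.8°.

73.8°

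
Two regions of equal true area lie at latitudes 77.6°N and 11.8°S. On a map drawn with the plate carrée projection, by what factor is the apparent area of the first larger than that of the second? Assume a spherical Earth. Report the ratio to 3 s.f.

4.56

In the plate carrée (x = Rλ, y = Rφ), meridians are true-scale (h = 1) and parallels are stretched by k = sec φ.
Areal scale at 77.6°: h·k = 1.000 × 4.657 = 4.657.
Areal scale at 11.8°: h·k = 1.000 × 1.022 = 1.022.
Ratio = 4.657/1.022 ≈ 4.56.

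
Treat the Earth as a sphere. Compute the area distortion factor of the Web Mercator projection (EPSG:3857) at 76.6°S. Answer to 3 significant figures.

Mercator is conformal, so the point scale is isotropic: h = k = sec φ = 1/cos φ.
Areal scale = k² = sec²φ = 1/cos²(76.6°) = 1/0.2317² = 18.62.

18.6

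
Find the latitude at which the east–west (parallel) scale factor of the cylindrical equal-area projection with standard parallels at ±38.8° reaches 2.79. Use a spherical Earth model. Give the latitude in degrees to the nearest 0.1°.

For cylindrical equal-area with standard parallel φ₀, h = cos φ / cos φ₀ and k = cos φ₀ / cos φ, so h·k = 1.
k = cos φ₀ / cos φ = 2.79  ⇒  cos φ = cos 38.8° / 2.79 = 0.2793.
φ = arccos(0.2793) ≈ 73.8°.

73.8°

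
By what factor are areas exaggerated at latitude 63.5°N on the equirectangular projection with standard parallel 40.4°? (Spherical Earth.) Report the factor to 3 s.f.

1.71

The equidistant cylindrical projection with φ₀ = 40.4° has h = 1 (meridians true) and k = cos φ₀ / cos φ along parallels.
Areal scale = h·k = 1 × cos φ₀ / cos φ; at 63.5°, h = 1.000, k = 1.707, so h·k = 1.707.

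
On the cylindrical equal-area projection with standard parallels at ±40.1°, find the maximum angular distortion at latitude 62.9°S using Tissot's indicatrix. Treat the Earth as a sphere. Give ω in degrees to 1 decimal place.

56.9°

Cylindrical equal-area (φ₀ = 40.1°): h = cos φ / cos 40.1° along meridians, k = cos 40.1° / cos φ along parallels; h·k = 1.
At 62.9°: h = 0.5955, k = 1.679; principal scales a = 1.679, b = 0.5955.
sin(ω/2) = (a − b)/(a + b) = 1.084/2.275 = 0.4764, so ω = 2 arcsin(0.4764) ≈ 56.9°.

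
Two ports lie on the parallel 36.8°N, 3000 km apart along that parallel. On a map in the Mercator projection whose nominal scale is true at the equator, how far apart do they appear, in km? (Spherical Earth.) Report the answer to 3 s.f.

The Mercator projection is conformal; its linear scale factor is the same in every direction and equals sec φ = 1/cos φ.
Along the parallel, k = sec 36.8° = 1/0.8007 = 1.249.
Map distance = 3000 × 1.249 ≈ 3750 km.

3750 km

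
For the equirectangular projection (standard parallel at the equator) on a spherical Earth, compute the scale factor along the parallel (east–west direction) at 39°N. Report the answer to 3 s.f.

1.29

Plate carrée maps x = Rλ, y = Rφ. The meridian scale is h = 1 and the parallel scale is k = 1/cos φ = sec φ.
k = 1/cos 39° = 1/0.7771 = 1.287.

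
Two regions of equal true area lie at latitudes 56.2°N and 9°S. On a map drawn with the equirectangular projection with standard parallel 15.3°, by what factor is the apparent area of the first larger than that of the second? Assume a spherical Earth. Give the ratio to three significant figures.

In the equirectangular projection with standard parallel φ₀ = 15.3° (x = Rλ cos φ₀, y = Rφ), meridians are true-scale (h = 1) and the parallel scale is k = cos φ₀ / cos φ.
Areal scale at 56.2°: h·k = 1.000 × 1.734 = 1.734.
Areal scale at 9°: h·k = 1.000 × 0.9766 = 0.9766.
Ratio = 1.734/0.9766 ≈ 1.78.

1.78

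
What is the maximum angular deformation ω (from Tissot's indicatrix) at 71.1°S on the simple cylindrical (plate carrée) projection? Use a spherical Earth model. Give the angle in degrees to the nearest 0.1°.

For the equirectangular projection with φ₀ = 0 (plate carrée), h = 1 along meridians and k = sec φ along parallels.
At 71.1°: h = 1.000, k = 3.087; principal scales a = 3.087, b = 1.000.
sin(ω/2) = (a − b)/(a + b) = 2.087/4.087 = 0.5107, so ω = 2 arcsin(0.5107) ≈ 61.4°.

61.4°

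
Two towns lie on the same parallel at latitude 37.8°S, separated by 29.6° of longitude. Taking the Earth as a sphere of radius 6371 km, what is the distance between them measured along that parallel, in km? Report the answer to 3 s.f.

2600 km

Arc length along a parallel = R cos φ · Δλ (with Δλ in radians).
= 6371 × cos 37.8° × (29.6° × π/180) = 6371 × 0.7902 × 0.5166 ≈ 2600 km.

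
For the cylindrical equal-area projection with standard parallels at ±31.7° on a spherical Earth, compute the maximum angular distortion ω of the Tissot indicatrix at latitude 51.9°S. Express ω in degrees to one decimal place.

36.2°

Cylindrical equal-area (φ₀ = 31.7°): h = cos φ / cos 31.7° along meridians, k = cos 31.7° / cos φ along parallels; h·k = 1.
At 51.9°: h = 0.7252, k = 1.379; principal scales a = 1.379, b = 0.7252.
sin(ω/2) = (a − b)/(a + b) = 0.6536/2.104 = 0.3106, so ω = 2 arcsin(0.3106) ≈ 36.2°.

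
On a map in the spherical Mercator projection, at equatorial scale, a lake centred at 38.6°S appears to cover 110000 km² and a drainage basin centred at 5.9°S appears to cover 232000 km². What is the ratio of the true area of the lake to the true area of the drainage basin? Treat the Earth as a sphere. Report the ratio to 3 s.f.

Mercator's areal exaggeration is sec²φ; hence true area = (apparent area) · cos²φ.
True area of lake: 110000 × cos²(38.6°) = 110000 × 0.6108 = 67190 km².
True area of drainage basin: 232000 × cos²(5.9°) = 232000 × 0.9894 = 229500 km².
Ratio = 67190 / 229500 ≈ 0.293.

0.293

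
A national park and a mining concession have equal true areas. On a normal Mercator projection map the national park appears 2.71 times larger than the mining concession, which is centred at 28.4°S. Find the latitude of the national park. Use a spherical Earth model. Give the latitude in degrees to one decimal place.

57.7°

Mercator areal scale is sec²φ, so apparent-area ratio = sec²φ₁ / sec²φ₂ = cos²φ₂ / cos²φ₁.
cos²φ₂ / cos²φ₁ = 2.71  ⇒  cos φ₁ = cos 28.4° / √2.71 = 0.8796/1.646 = 0.5343.
φ₁ = arccos(0.5343) ≈ 57.7°.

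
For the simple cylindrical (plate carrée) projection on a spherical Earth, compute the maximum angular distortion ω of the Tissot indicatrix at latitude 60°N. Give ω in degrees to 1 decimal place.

Plate carrée maps x = Rλ, y = Rφ. The meridian scale is h = 1 and the parallel scale is k = 1/cos φ = sec φ.
At 60°: h = 1.000, k = 2.000; principal scales a = 2.000, b = 1.000.
sin(ω/2) = (a − b)/(a + b) = 1.0000/3.000 = 0.3333, so ω = 2 arcsin(0.3333) ≈ 38.9°.

38.9°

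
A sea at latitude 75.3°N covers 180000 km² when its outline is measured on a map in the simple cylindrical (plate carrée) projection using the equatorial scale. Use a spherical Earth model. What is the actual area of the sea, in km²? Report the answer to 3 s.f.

45700 km²

In the plate carrée (x = Rλ, y = Rφ), meridians are true-scale (h = 1) and parallels are stretched by k = sec φ.
Areal scale = h·k = 1 × sec φ; at 75.3°, h = 1.000, k = 3.941, so h·k = 3.941.
True area = apparent / (areal scale) = 180000 / 3.941 ≈ 45700 km².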